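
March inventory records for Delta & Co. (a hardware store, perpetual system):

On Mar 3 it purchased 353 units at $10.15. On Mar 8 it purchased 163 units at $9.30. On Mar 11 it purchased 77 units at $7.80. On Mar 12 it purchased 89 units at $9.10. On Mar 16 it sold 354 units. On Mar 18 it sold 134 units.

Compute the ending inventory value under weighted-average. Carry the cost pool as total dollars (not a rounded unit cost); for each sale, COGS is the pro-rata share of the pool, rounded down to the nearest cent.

Ending inventory = $1,851.64

After Mar 3: 353 on hand, pool $3,582.95 (≈ $10.1500 each)
After Mar 8: 516 on hand, pool $5,098.85 (≈ $9.8815 each)
After Mar 11: 593 on hand, pool $5,699.45 (≈ $9.6112 each)
After Mar 12: 682 on hand, pool $6,509.35 (≈ $9.5445 each)
Mar 16, sell 354: 354/682 × $6,509.35 → $3,378.75
Mar 18, sell 134: 134/328 × $3,130.60 → $1,278.96
Total COGS = $3,378.75 + $1,278.96 = $4,657.71
Ending inventory (cost pool remaining) = $1,851.64
Check: goods available $6,509.35 = COGS $4,657.71 + ending $1,851.64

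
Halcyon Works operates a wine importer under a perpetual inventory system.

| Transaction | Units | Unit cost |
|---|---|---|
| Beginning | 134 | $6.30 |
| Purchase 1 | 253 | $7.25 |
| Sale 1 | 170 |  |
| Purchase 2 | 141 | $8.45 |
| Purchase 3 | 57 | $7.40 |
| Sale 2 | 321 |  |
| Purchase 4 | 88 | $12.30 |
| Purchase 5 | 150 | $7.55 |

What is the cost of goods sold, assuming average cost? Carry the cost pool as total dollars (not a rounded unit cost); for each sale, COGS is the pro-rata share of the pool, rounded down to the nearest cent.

COGS = $3,586.10

After Beginning: 134 on hand, pool $844.20 (≈ $6.3000 each)
After Purchase 1: 387 on hand, pool $2,678.45 (≈ $6.9211 each)
Sale 1, sell 170: 170/387 × $2,678.45 → $1,176.58
After Purchase 2: 358 on hand, pool $2,693.32 (≈ $7.5232 each)
After Purchase 3: 415 on hand, pool $3,115.12 (≈ $7.5063 each)
Sale 2, sell 321: 321/415 × $3,115.12 → $2,409.52
After Purchase 4: 182 on hand, pool $1,788.00 (≈ $9.8242 each)
After Purchase 5: 332 on hand, pool $2,920.50 (≈ $8.7967 each)
Total COGS = $1,176.58 + $2,409.52 = $3,586.10
Ending inventory (cost pool remaining) = $2,920.50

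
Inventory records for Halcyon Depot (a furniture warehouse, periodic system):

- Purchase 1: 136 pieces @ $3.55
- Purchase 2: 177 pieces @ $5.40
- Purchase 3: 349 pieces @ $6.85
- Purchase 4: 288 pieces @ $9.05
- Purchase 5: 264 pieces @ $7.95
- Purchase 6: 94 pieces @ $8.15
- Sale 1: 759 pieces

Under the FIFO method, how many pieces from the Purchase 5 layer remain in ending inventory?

Sale 1 (759) [FIFO — oldest first]: 136 @ $3.55 + 177 @ $5.40 + 349 @ $6.85 + 97 @ $9.05 = $4,707.10
Ending inventory: 191 @ $9.05 + 264 @ $7.95 + 94 @ $8.15 = $4,593.45

264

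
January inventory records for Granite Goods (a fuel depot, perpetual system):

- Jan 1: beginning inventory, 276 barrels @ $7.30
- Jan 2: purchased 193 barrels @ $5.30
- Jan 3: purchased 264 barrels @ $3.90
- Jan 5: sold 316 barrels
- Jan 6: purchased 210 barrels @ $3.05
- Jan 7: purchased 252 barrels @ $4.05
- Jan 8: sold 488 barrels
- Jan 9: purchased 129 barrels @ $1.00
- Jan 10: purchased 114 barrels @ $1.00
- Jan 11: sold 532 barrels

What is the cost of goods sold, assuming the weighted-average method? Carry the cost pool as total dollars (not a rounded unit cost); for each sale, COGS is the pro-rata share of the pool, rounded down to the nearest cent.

COGS = $5,647.83

After Jan 1: 276 on hand, pool $2,014.80 (≈ $7.3000 each)
After Jan 2: 469 on hand, pool $3,037.70 (≈ $6.4770 each)
After Jan 3: 733 on hand, pool $4,067.30 (≈ $5.5488 each)
Jan 5, sell 316: 316/733 × $4,067.30 → $1,753.43
After Jan 6: 627 on hand, pool $2,954.37 (≈ $4.7119 each)
After Jan 7: 879 on hand, pool $3,974.97 (≈ $4.5222 each)
Jan 8, sell 488: 488/879 × $3,974.97 → $2,206.80
After Jan 9: 520 on hand, pool $1,897.17 (≈ $3.6484 each)
After Jan 10: 634 on hand, pool $2,011.17 (≈ $3.1722 each)
Jan 11, sell 532: 532/634 × $2,011.17 → $1,687.60
Total COGS = $1,753.43 + $2,206.80 + $1,687.60 = $5,647.83
Ending inventory (cost pool remaining) = $323.57
Check: goods available $5,971.40 = COGS $5,647.83 + ending $323.57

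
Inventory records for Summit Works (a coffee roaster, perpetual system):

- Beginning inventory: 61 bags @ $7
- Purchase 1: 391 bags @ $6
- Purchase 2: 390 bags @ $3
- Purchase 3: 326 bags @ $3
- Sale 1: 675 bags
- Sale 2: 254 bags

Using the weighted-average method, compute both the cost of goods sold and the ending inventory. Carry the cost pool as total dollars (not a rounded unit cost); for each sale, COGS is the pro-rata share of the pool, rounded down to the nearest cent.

COGS = $3,914.04; ending inventory = $1,006.96

After Beginning: 61 on hand, pool $427.00 (≈ $7.0000 each)
After Purchase 1: 452 on hand, pool $2,773.00 (≈ $6.1350 each)
After Purchase 2: 842 on hand, pool $3,943.00 (≈ $4.6829 each)
After Purchase 3: 1168 on hand, pool $4,921.00 (≈ $4.2132 each)
Sale 1, sell 675: 675/1168 × $4,921.00 → $2,843.89
Sale 2, sell 254: 254/493 × $2,077.11 → $1,070.15
Total COGS = $2,843.89 + $1,070.15 = $3,914.04
Ending inventory (cost pool remaining) = $1,006.96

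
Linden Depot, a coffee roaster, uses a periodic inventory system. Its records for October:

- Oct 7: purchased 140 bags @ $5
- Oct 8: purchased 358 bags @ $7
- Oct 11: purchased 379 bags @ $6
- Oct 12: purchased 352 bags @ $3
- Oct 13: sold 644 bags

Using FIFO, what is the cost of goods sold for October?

COGS = $4,082

Oct 13, 644 sold [FIFO — oldest first]: 140 @ $5 + 358 @ $7 + 146 @ $6 = $4,082
Ending inventory: 233 @ $6 + 352 @ $3 = $2,454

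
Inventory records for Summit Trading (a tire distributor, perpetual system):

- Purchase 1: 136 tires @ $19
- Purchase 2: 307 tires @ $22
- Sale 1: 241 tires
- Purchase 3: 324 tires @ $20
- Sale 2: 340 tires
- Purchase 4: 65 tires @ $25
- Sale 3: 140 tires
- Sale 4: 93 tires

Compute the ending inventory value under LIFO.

Ending inventory = $342

Sale 1 (241) [LIFO — newest first]: 241 @ $22 = $5,302
Sale 2 (340) [LIFO — newest first]: 324 @ $20 + 16 @ $22 = $6,832
Sale 3 (140) [LIFO — newest first]: 65 @ $25 + 50 @ $22 + 25 @ $19 = $3,200
Sale 4 (93) [LIFO — newest first]: 93 @ $19 = $1,767
Total COGS = $5,302 + $6,832 + $3,200 + $1,767 = $17,101
Ending inventory: 18 @ $19 = $342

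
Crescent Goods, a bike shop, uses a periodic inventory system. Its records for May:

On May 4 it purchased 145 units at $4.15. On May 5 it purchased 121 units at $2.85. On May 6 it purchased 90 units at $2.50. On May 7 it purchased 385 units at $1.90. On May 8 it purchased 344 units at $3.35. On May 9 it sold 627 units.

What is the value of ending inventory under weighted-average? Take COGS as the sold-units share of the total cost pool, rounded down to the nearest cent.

Ending inventory = $1,289.79

May 9, sell 627: 627/1085 × $3,055.50 → $1,765.71
Ending inventory (cost pool remaining) = $1,289.79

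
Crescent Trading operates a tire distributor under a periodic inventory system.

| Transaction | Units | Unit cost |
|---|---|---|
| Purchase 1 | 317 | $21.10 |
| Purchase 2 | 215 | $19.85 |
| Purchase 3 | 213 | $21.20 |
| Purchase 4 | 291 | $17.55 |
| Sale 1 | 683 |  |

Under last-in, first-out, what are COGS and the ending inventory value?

COGS = $13,175.80; ending inventory = $7,403.30

Sale 1 (683) [LIFO — newest first]: 291 @ $17.55 + 213 @ $21.20 + 179 @ $19.85 = $13,175.80
Ending inventory: 317 @ $21.10 + 36 @ $19.85 = $7,403.30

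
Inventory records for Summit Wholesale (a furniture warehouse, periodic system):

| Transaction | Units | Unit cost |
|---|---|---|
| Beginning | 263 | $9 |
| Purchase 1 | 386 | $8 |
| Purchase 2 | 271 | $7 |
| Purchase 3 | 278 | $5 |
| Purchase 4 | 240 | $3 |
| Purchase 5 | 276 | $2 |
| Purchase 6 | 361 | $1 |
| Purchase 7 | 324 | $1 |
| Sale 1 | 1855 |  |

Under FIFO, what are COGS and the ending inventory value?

COGS = $10,155; ending inventory = $544

Sale 1 (1855) [FIFO — oldest first]: 263 @ $9 + 386 @ $8 + 271 @ $7 + 278 @ $5 + 240 @ $3 + 276 @ $2 + 141 @ $1 = $10,155
Ending inventory: 220 @ $1 + 324 @ $1 = $544
Check: goods available $10,699 = COGS $10,155 + ending $544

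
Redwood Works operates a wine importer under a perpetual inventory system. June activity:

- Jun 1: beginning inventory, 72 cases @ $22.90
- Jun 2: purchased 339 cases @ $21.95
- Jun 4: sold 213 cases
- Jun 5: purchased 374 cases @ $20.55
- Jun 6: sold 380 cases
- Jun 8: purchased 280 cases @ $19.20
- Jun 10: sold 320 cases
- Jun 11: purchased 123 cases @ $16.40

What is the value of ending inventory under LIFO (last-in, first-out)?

Ending inventory = $5,422.00

Jun 4, 213 sold [LIFO — newest first]: 213 @ $21.95 = $4,675.35
Jun 6, 380 sold [LIFO — newest first]: 374 @ $20.55 + 6 @ $21.95 = $7,817.40
Jun 10, 320 sold [LIFO — newest first]: 280 @ $19.20 + 40 @ $21.95 = $6,254.00
Total COGS = $4,675.35 + $7,817.40 + $6,254.00 = $18,746.75
Ending inventory: 72 @ $22.90 + 80 @ $21.95 + 123 @ $16.40 = $5,422.00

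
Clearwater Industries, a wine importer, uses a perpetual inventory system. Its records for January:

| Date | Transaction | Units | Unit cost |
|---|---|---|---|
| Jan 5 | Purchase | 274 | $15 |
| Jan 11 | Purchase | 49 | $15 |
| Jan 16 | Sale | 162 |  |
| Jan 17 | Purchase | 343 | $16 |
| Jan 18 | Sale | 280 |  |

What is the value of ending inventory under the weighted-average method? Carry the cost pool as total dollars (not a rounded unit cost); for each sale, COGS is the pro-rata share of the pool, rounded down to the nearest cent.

Ending inventory = $3,512.45

After Jan 5: 274 on hand, pool $4,110.00 (≈ $15.0000 each)
After Jan 11: 323 on hand, pool $4,845.00 (≈ $15.0000 each)
Jan 16, sell 162: 162/323 × $4,845.00 → $2,430.00
After Jan 17: 504 on hand, pool $7,903.00 (≈ $15.6806 each)
Jan 18, sell 280: 280/504 × $7,903.00 → $4,390.55
Total COGS = $2,430.00 + $4,390.55 = $6,820.55
Ending inventory (cost pool remaining) = $3,512.45
Check: goods available $10,333.00 = COGS $6,820.55 + ending $3,512.45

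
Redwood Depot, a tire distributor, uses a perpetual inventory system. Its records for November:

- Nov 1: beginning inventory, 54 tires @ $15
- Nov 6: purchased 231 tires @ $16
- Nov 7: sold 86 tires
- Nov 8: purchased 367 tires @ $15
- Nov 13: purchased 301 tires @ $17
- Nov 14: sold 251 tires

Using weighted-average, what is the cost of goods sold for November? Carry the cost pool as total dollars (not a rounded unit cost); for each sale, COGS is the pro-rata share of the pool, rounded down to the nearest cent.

COGS = $5,345.67

After Nov 1: 54 on hand, pool $810.00 (≈ $15.0000 each)
After Nov 6: 285 on hand, pool $4,506.00 (≈ $15.8105 each)
Nov 7, sell 86: 86/285 × $4,506.00 → $1,359.70
After Nov 8: 566 on hand, pool $8,651.30 (≈ $15.2850 each)
After Nov 13: 867 on hand, pool $13,768.30 (≈ $15.8804 each)
Nov 14, sell 251: 251/867 × $13,768.30 → $3,985.97
Total COGS = $1,359.70 + $3,985.97 = $5,345.67
Ending inventory (cost pool remaining) = $9,782.33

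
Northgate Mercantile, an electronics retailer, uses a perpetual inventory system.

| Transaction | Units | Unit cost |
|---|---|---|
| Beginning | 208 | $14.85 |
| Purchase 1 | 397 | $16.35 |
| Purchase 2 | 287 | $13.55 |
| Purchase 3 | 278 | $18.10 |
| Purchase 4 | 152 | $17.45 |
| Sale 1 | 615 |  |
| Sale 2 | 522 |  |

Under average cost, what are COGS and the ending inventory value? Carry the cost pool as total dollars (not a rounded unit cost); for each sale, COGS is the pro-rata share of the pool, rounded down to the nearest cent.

After Beginning: 208 on hand, pool $3,088.80 (≈ $14.8500 each)
After Purchase 1: 605 on hand, pool $9,579.75 (≈ $15.8343 each)
After Purchase 2: 892 on hand, pool $13,468.60 (≈ $15.0993 each)
After Purchase 3: 1170 on hand, pool $18,500.40 (≈ $15.8123 each)
After Purchase 4: 1322 on hand, pool $21,152.80 (≈ $16.0006 each)
Sale 1, sell 615: 615/1322 × $21,152.80 → $9,840.37
Sale 2, sell 522: 522/707 × $11,312.43 → $8,352.31
Total COGS = $9,840.37 + $8,352.31 = $18,192.68
Ending inventory (cost pool remaining) = $2,960.12

COGS = $18,192.68; ending inventory = $2,960.12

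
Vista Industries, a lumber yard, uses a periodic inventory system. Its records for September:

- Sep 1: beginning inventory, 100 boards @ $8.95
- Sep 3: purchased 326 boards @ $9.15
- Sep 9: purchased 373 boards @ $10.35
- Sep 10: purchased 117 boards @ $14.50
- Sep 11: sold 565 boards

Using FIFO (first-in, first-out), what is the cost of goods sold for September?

COGS = $5,316.55

Sep 11, 565 sold [FIFO — oldest first]: 100 @ $8.95 + 326 @ $9.15 + 139 @ $10.35 = $5,316.55
Ending inventory: 234 @ $10.35 + 117 @ $14.50 = $4,118.40
Check: goods available $9,434.95 = COGS $5,316.55 + ending $4,118.40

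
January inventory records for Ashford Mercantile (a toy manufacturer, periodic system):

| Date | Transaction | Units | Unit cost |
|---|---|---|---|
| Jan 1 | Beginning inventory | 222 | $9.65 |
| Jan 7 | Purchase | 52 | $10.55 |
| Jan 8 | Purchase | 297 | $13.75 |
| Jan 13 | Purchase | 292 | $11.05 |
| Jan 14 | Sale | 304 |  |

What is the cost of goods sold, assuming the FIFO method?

COGS = $3,103.40

Jan 14, 304 sold [FIFO — oldest first]: 222 @ $9.65 + 52 @ $10.55 + 30 @ $13.75 = $3,103.40
Ending inventory: 267 @ $13.75 + 292 @ $11.05 = $6,897.85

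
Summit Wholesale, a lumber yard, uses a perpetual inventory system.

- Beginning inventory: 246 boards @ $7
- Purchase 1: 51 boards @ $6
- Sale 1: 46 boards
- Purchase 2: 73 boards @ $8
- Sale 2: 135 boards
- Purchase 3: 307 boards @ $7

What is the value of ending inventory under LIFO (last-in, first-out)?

Sale 1 (46) [LIFO — newest first]: 46 @ $6 = $276
Sale 2 (135) [LIFO — newest first]: 73 @ $8 + 5 @ $6 + 57 @ $7 = $1,013
Total COGS = $276 + $1,013 = $1,289
Ending inventory: 189 @ $7 + 307 @ $7 = $3,472

Ending inventory = $3,472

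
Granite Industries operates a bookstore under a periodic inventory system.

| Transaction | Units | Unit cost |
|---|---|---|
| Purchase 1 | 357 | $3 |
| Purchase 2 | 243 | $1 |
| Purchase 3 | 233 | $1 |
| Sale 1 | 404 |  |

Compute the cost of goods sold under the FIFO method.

Sale 1 (404) [FIFO — oldest first]: 357 @ $3 + 47 @ $1 = $1,118
Ending inventory: 196 @ $1 + 233 @ $1 = $429
Check: goods available $1,547 = COGS $1,118 + ending $429

COGS = $1,118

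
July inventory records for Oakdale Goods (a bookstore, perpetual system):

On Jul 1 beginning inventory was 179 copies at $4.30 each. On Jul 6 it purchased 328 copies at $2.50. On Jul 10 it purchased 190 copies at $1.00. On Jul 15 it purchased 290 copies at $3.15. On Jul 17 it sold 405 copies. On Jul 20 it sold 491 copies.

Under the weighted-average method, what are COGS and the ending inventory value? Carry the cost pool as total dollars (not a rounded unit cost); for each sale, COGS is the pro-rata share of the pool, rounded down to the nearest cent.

COGS = $2,444.89; ending inventory = $248.31

After Jul 1: 179 on hand, pool $769.70 (≈ $4.3000 each)
After Jul 6: 507 on hand, pool $1,589.70 (≈ $3.1355 each)
After Jul 10: 697 on hand, pool $1,779.70 (≈ $2.5534 each)
After Jul 15: 987 on hand, pool $2,693.20 (≈ $2.7287 each)
Jul 17, sell 405: 405/987 × $2,693.20 → $1,105.11
Jul 20, sell 491: 491/582 × $1,588.09 → $1,339.78
Total COGS = $1,105.11 + $1,339.78 = $2,444.89
Ending inventory (cost pool remaining) = $248.31
Check: goods available $2,693.20 = COGS $2,444.89 + ending $248.31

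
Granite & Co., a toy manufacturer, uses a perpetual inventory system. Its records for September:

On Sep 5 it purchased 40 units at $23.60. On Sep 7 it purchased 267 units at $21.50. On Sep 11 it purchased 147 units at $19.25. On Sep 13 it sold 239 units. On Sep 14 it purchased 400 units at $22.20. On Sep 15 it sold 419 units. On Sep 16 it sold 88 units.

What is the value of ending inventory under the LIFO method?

Sep 13, 239 sold [LIFO — newest first]: 147 @ $19.25 + 92 @ $21.50 = $4,807.75
Sep 15, 419 sold [LIFO — newest first]: 400 @ $22.20 + 19 @ $21.50 = $9,288.50
Sep 16, 88 sold [LIFO — newest first]: 88 @ $21.50 = $1,892.00
Total COGS = $4,807.75 + $9,288.50 + $1,892.00 = $15,988.25
Ending inventory: 40 @ $23.60 + 68 @ $21.50 = $2,406.00

Ending inventory = $2,406.00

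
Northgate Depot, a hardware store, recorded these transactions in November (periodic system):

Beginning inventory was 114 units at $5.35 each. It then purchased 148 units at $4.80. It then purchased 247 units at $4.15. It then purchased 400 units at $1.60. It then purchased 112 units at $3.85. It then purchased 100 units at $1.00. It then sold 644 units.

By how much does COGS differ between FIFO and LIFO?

FIFO COGS: 114 @ $5.35 + 148 @ $4.80 + 247 @ $4.15 + 135 @ $1.60 = $2,561.35
LIFO COGS: 100 @ $1.00 + 112 @ $3.85 + 400 @ $1.60 + 32 @ $4.15 = $1,304.00
Difference = |$2,561.35 − $1,304.00| = $1,257.35

$1,257.35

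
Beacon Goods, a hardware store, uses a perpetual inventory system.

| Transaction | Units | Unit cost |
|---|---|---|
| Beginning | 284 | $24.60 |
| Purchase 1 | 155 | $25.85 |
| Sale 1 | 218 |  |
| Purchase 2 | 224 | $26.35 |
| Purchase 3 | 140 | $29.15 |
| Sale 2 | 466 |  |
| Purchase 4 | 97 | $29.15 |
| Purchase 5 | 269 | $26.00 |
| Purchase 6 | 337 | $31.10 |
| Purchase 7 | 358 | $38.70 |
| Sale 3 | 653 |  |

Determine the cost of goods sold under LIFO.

Sale 1 (218) [LIFO — newest first]: 155 @ $25.85 + 63 @ $24.60 = $5,556.55
Sale 2 (466) [LIFO — newest first]: 140 @ $29.15 + 224 @ $26.35 + 102 @ $24.60 = $12,492.60
Sale 3 (653) [LIFO — newest first]: 358 @ $38.70 + 295 @ $31.10 = $23,029.10
Total COGS = $5,556.55 + $12,492.60 + $23,029.10 = $41,078.25
Ending inventory: 119 @ $24.60 + 97 @ $29.15 + 269 @ $26.00 + 42 @ $31.10 = $14,055.15
Check: goods available $55,133.40 = COGS $41,078.25 + ending $14,055.15

COGS = $41,078.25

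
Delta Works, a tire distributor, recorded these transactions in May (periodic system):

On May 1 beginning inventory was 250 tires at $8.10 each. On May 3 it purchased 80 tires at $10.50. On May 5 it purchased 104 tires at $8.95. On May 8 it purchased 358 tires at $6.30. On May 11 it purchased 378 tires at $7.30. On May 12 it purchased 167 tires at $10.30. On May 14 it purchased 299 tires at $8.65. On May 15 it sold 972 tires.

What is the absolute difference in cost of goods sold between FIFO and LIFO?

$507.05

FIFO COGS: 250 @ $8.10 + 80 @ $10.50 + 104 @ $8.95 + 358 @ $6.30 + 180 @ $7.30 = $7,365.20
LIFO COGS: 299 @ $8.65 + 167 @ $10.30 + 378 @ $7.30 + 128 @ $6.30 = $7,872.25
Difference = |$7,365.20 − $7,872.25| = $507.05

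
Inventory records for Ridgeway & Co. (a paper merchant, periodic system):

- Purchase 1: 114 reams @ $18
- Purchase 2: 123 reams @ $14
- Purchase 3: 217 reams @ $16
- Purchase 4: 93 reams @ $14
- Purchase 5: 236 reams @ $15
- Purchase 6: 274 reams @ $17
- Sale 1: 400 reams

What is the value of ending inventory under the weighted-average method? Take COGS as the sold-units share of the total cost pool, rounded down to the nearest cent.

Ending inventory = $10,408.82

Sale 1, sell 400: 400/1057 × $16,746.00 → $6,337.18
Ending inventory (cost pool remaining) = $10,408.82
Check: goods available $16,746.00 = COGS $6,337.18 + ending $10,408.82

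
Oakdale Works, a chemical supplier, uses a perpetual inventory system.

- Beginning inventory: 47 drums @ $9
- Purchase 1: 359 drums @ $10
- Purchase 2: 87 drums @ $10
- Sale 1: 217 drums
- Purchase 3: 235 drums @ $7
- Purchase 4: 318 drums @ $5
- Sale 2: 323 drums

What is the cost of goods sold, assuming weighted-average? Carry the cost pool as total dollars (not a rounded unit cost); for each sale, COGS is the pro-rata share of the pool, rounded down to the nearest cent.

After Beginning: 47 on hand, pool $423.00 (≈ $9.0000 each)
After Purchase 1: 406 on hand, pool $4,013.00 (≈ $9.8842 each)
After Purchase 2: 493 on hand, pool $4,883.00 (≈ $9.9047 each)
Sale 1, sell 217: 217/493 × $4,883.00 → $2,149.31
After Purchase 3: 511 on hand, pool $4,378.69 (≈ $8.5689 each)
After Purchase 4: 829 on hand, pool $5,968.69 (≈ $7.1999 each)
Sale 2, sell 323: 323/829 × $5,968.69 → $2,325.55
Total COGS = $2,149.31 + $2,325.55 = $4,474.86
Ending inventory (cost pool remaining) = $3,643.14
Check: goods available $8,118.00 = COGS $4,474.86 + ending $3,643.14

COGS = $4,474.86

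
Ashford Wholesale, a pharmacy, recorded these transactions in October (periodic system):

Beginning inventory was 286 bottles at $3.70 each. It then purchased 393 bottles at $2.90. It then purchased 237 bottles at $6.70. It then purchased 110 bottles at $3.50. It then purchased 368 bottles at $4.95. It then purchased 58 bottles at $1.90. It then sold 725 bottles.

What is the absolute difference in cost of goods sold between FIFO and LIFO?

$1,077.00

FIFO COGS: 286 @ $3.70 + 393 @ $2.90 + 46 @ $6.70 = $2,506.10
LIFO COGS: 58 @ $1.90 + 368 @ $4.95 + 110 @ $3.50 + 189 @ $6.70 = $3,583.10
Difference = |$2,506.10 − $3,583.10| = $1,077.00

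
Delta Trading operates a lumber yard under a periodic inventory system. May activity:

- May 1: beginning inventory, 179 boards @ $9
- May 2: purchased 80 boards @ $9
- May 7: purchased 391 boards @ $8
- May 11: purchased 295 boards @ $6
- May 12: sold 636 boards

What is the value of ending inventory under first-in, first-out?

Ending inventory = $1,882

May 12, 636 sold [FIFO — oldest first]: 179 @ $9 + 80 @ $9 + 377 @ $8 = $5,347
Ending inventory: 14 @ $8 + 295 @ $6 = $1,882
Check: goods available $7,229 = COGS $5,347 + ending $1,882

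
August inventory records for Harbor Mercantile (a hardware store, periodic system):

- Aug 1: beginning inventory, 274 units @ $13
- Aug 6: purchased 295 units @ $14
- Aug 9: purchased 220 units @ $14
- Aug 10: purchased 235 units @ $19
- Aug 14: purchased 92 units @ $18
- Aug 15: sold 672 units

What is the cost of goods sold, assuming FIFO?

COGS = $9,134

Aug 15, 672 sold [FIFO — oldest first]: 274 @ $13 + 295 @ $14 + 103 @ $14 = $9,134
Ending inventory: 117 @ $14 + 235 @ $19 + 92 @ $18 = $7,759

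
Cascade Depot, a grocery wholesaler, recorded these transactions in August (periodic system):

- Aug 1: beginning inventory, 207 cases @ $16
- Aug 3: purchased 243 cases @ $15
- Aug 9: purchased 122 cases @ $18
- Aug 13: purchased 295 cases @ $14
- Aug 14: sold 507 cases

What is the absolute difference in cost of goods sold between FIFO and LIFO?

$307

FIFO COGS: 207 @ $16 + 243 @ $15 + 57 @ $18 = $7,983
LIFO COGS: 295 @ $14 + 122 @ $18 + 90 @ $15 = $7,676
Difference = |$7,983 − $7,676| = $307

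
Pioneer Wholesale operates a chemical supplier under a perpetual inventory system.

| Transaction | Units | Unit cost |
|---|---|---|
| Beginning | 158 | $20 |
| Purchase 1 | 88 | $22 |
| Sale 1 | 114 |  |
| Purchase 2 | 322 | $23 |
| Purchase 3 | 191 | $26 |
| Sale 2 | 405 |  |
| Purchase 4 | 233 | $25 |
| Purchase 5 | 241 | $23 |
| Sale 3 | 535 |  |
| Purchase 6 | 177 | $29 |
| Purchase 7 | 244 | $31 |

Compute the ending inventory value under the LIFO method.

Ending inventory = $16,418

Sale 1 (114) [LIFO — newest first]: 88 @ $22 + 26 @ $20 = $2,456
Sale 2 (405) [LIFO — newest first]: 191 @ $26 + 214 @ $23 = $9,888
Sale 3 (535) [LIFO — newest first]: 241 @ $23 + 233 @ $25 + 61 @ $23 = $12,771
Total COGS = $2,456 + $9,888 + $12,771 = $25,115
Ending inventory: 132 @ $20 + 47 @ $23 + 177 @ $29 + 244 @ $31 = $16,418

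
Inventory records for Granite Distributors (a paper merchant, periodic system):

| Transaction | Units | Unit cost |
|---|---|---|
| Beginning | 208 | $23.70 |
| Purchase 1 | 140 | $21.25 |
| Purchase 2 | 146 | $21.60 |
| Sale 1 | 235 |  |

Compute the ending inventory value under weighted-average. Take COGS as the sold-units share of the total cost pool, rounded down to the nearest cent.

Ending inventory = $5,797.73

Sale 1, sell 235: 235/494 × $11,058.20 → $5,260.47
Ending inventory (cost pool remaining) = $5,797.73
Check: goods available $11,058.20 = COGS $5,260.47 + ending $5,797.73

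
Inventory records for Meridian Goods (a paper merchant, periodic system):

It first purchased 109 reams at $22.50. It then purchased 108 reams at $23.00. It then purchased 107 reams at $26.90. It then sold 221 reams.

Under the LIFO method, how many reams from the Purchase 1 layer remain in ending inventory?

103

Sale 1 (221) [LIFO — newest first]: 107 @ $26.90 + 108 @ $23.00 + 6 @ $22.50 = $5,497.30
Ending inventory: 103 @ $22.50 = $2,317.50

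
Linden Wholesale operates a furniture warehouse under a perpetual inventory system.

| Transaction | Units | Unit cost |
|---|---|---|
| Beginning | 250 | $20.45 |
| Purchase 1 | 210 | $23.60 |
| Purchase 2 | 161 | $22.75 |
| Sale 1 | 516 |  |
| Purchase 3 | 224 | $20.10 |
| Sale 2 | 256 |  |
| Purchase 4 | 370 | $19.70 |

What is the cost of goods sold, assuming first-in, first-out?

Sale 1 (516) [FIFO — oldest first]: 250 @ $20.45 + 210 @ $23.60 + 56 @ $22.75 = $11,342.50
Sale 2 (256) [FIFO — oldest first]: 105 @ $22.75 + 151 @ $20.10 = $5,423.85
Total COGS = $11,342.50 + $5,423.85 = $16,766.35
Ending inventory: 73 @ $20.10 + 370 @ $19.70 = $8,756.30
Check: goods available $25,522.65 = COGS $16,766.35 + ending $8,756.30

COGS = $16,766.35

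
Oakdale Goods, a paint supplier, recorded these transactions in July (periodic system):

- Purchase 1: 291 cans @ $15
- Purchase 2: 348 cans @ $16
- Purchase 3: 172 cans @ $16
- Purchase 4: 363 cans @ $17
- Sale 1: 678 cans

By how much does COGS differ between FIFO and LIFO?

FIFO COGS: 291 @ $15 + 348 @ $16 + 39 @ $16 = $10,557
LIFO COGS: 363 @ $17 + 172 @ $16 + 143 @ $16 = $11,211
Difference = |$10,557 − $11,211| = $654

$654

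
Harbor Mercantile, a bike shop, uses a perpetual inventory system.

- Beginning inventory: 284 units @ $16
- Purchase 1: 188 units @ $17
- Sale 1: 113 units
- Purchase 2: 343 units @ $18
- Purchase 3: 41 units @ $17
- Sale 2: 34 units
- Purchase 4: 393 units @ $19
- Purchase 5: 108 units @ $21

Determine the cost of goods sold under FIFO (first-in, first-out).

COGS = $2,352

Sale 1 (113) [FIFO — oldest first]: 113 @ $16 = $1,808
Sale 2 (34) [FIFO — oldest first]: 34 @ $16 = $544
Total COGS = $1,808 + $544 = $2,352
Ending inventory: 137 @ $16 + 188 @ $17 + 343 @ $18 + 41 @ $17 + 393 @ $19 + 108 @ $21 = $21,994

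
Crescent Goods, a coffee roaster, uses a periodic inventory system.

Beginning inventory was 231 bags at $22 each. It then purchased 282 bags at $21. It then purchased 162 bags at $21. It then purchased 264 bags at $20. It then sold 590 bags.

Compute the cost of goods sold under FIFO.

Sale 1 (590) [FIFO — oldest first]: 231 @ $22 + 282 @ $21 + 77 @ $21 = $12,621
Ending inventory: 85 @ $21 + 264 @ $20 = $7,065

COGS = $12,621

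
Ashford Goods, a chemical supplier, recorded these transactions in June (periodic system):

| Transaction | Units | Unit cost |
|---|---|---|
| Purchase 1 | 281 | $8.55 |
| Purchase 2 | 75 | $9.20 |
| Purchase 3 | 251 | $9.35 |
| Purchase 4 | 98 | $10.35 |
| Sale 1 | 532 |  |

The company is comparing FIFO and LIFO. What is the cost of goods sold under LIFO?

FIFO COGS: 281 @ $8.55 + 75 @ $9.20 + 176 @ $9.35 = $4,738.15
LIFO COGS: 98 @ $10.35 + 251 @ $9.35 + 75 @ $9.20 + 108 @ $8.55 = $4,974.55

COGS = $4,974.55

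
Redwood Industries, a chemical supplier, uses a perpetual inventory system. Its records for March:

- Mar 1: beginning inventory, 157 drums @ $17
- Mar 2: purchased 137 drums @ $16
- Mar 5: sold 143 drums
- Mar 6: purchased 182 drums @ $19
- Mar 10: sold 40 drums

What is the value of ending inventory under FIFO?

Ending inventory = $5,234

Mar 5, 143 sold [FIFO — oldest first]: 143 @ $17 = $2,431
Mar 10, 40 sold [FIFO — oldest first]: 14 @ $17 + 26 @ $16 = $654
Total COGS = $2,431 + $654 = $3,085
Ending inventory: 111 @ $16 + 182 @ $19 = $5,234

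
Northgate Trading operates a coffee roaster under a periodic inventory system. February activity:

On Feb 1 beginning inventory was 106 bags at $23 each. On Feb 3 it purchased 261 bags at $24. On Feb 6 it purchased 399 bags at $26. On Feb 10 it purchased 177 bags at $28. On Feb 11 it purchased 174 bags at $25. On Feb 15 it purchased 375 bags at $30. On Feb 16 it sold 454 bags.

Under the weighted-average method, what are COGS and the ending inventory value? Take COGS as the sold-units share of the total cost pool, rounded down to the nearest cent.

COGS = $12,059.60; ending inventory = $27,572.40

Feb 16, sell 454: 454/1492 × $39,632.00 → $12,059.60
Ending inventory (cost pool remaining) = $27,572.40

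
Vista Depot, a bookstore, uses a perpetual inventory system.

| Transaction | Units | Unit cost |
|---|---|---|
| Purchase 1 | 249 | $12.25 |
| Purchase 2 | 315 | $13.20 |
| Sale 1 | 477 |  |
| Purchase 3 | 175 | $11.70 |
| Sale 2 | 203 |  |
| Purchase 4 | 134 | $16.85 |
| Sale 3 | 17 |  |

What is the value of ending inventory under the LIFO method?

Ending inventory = $2,694.20

Sale 1 (477) [LIFO — newest first]: 315 @ $13.20 + 162 @ $12.25 = $6,142.50
Sale 2 (203) [LIFO — newest first]: 175 @ $11.70 + 28 @ $12.25 = $2,390.50
Sale 3 (17) [LIFO — newest first]: 17 @ $16.85 = $286.45
Total COGS = $6,142.50 + $2,390.50 + $286.45 = $8,819.45
Ending inventory: 59 @ $12.25 + 117 @ $16.85 = $2,694.20
Check: goods available $11,513.65 = COGS $8,819.45 + ending $2,694.20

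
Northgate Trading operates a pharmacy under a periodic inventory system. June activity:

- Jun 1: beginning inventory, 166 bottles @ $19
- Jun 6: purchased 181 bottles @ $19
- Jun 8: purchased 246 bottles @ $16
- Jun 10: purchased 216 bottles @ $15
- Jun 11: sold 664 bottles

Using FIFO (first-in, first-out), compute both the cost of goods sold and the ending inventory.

Jun 11, 664 sold [FIFO — oldest first]: 166 @ $19 + 181 @ $19 + 246 @ $16 + 71 @ $15 = $11,594
Ending inventory: 145 @ $15 = $2,175

COGS = $11,594; ending inventory = $2,175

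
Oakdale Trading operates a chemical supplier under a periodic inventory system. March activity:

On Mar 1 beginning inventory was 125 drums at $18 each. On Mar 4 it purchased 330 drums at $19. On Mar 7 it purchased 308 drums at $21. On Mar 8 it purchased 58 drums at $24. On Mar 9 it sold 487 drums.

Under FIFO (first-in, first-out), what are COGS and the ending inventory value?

Mar 9, 487 sold [FIFO — oldest first]: 125 @ $18 + 330 @ $19 + 32 @ $21 = $9,192
Ending inventory: 276 @ $21 + 58 @ $24 = $7,188
Check: goods available $16,380 = COGS $9,192 + ending $7,188

COGS = $9,192; ending inventory = $7,188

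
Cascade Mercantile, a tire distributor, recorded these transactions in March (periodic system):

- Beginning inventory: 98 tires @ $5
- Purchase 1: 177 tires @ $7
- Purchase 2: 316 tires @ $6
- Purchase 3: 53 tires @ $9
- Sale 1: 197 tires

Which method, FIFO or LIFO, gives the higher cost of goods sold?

LIFO

FIFO COGS: 98 @ $5 + 99 @ $7 = $1,183
LIFO COGS: 53 @ $9 + 144 @ $6 = $1,341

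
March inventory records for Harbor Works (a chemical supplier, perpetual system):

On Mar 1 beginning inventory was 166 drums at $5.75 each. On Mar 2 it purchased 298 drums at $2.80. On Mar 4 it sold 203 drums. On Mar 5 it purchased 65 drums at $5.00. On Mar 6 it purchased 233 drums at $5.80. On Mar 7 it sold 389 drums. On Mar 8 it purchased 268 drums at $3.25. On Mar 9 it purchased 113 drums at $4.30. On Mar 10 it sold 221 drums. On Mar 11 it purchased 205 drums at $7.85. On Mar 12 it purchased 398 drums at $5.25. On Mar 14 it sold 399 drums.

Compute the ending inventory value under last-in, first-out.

Ending inventory = $3,087.10

Mar 4, 203 sold [LIFO — newest first]: 203 @ $2.80 = $568.40
Mar 7, 389 sold [LIFO — newest first]: 233 @ $5.80 + 65 @ $5.00 + 91 @ $2.80 = $1,931.20
Mar 10, 221 sold [LIFO — newest first]: 113 @ $4.30 + 108 @ $3.25 = $836.90
Mar 14, 399 sold [LIFO — newest first]: 398 @ $5.25 + 1 @ $7.85 = $2,097.35
Total COGS = $568.40 + $1,931.20 + $836.90 + $2,097.35 = $5,433.85
Ending inventory: 166 @ $5.75 + 4 @ $2.80 + 160 @ $3.25 + 204 @ $7.85 = $3,087.10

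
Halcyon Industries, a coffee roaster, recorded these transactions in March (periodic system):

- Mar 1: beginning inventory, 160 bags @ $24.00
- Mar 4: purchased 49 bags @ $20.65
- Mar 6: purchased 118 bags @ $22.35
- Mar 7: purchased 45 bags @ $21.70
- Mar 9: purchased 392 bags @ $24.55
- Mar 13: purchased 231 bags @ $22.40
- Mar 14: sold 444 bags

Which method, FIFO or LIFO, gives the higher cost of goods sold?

LIFO

FIFO COGS: 160 @ $24.00 + 49 @ $20.65 + 118 @ $22.35 + 45 @ $21.70 + 72 @ $24.55 = $10,233.25
LIFO COGS: 231 @ $22.40 + 213 @ $24.55 = $10,403.55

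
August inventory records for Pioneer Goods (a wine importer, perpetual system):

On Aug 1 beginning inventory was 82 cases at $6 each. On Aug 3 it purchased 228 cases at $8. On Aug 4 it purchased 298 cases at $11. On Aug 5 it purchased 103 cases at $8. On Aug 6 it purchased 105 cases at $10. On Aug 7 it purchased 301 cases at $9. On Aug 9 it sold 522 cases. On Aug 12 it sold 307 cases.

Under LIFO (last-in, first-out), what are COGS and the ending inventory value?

COGS = $8,037; ending inventory = $2,140

Aug 9, 522 sold [LIFO — newest first]: 301 @ $9 + 105 @ $10 + 103 @ $8 + 13 @ $11 = $4,726
Aug 12, 307 sold [LIFO — newest first]: 285 @ $11 + 22 @ $8 = $3,311
Total COGS = $4,726 + $3,311 = $8,037
Ending inventory: 82 @ $6 + 206 @ $8 = $2,140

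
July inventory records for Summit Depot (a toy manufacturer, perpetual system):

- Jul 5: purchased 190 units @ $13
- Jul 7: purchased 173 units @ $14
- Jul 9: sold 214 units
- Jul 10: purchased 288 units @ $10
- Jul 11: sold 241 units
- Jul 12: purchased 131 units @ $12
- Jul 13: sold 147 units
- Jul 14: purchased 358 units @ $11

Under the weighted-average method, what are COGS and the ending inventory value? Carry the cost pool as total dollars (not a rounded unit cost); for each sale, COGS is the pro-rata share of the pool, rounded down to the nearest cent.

COGS = $7,271.88; ending inventory = $6,010.12

After Jul 5: 190 on hand, pool $2,470.00 (≈ $13.0000 each)
After Jul 7: 363 on hand, pool $4,892.00 (≈ $13.4766 each)
Jul 9, sell 214: 214/363 × $4,892.00 → $2,883.98
After Jul 10: 437 on hand, pool $4,888.02 (≈ $11.1854 each)
Jul 11, sell 241: 241/437 × $4,888.02 → $2,695.68
After Jul 12: 327 on hand, pool $3,764.34 (≈ $11.5117 each)
Jul 13, sell 147: 147/327 × $3,764.34 → $1,692.22
After Jul 14: 538 on hand, pool $6,010.12 (≈ $11.1712 each)
Total COGS = $2,883.98 + $2,695.68 + $1,692.22 = $7,271.88
Ending inventory (cost pool remaining) = $6,010.12
Check: goods available $13,282.00 = COGS $7,271.88 + ending $6,010.12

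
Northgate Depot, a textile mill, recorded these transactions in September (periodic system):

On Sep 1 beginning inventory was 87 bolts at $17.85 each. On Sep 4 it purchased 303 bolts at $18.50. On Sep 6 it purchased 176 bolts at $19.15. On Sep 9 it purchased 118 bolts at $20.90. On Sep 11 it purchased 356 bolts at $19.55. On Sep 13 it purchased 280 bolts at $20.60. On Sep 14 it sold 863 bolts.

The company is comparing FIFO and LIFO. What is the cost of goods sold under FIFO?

COGS = $16,494.50

FIFO COGS: 87 @ $17.85 + 303 @ $18.50 + 176 @ $19.15 + 118 @ $20.90 + 179 @ $19.55 = $16,494.50
LIFO COGS: 280 @ $20.60 + 356 @ $19.55 + 118 @ $20.90 + 109 @ $19.15 = $17,281.35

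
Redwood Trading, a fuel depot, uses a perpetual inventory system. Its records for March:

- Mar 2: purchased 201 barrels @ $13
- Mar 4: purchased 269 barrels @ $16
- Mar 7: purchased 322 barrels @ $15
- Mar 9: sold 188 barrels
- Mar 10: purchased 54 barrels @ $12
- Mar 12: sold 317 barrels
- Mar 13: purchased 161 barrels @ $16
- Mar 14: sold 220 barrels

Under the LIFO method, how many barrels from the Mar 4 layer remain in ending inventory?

81

Mar 9, 188 sold [LIFO — newest first]: 188 @ $15 = $2,820
Mar 12, 317 sold [LIFO — newest first]: 54 @ $12 + 134 @ $15 + 129 @ $16 = $4,722
Mar 14, 220 sold [LIFO — newest first]: 161 @ $16 + 59 @ $16 = $3,520
Total COGS = $2,820 + $4,722 + $3,520 = $11,062
Ending inventory: 201 @ $13 + 81 @ $16 = $3,909
Check: goods available $14,971 = COGS $11,062 + ending $3,909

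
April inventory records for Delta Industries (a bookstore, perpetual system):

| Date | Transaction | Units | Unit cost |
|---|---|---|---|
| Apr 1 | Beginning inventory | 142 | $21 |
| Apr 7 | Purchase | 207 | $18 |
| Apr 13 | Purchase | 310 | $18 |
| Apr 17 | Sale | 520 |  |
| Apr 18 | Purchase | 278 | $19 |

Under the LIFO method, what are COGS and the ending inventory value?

COGS = $9,369; ending inventory = $8,201

Apr 17, 520 sold [LIFO — newest first]: 310 @ $18 + 207 @ $18 + 3 @ $21 = $9,369
Ending inventory: 139 @ $21 + 278 @ $19 = $8,201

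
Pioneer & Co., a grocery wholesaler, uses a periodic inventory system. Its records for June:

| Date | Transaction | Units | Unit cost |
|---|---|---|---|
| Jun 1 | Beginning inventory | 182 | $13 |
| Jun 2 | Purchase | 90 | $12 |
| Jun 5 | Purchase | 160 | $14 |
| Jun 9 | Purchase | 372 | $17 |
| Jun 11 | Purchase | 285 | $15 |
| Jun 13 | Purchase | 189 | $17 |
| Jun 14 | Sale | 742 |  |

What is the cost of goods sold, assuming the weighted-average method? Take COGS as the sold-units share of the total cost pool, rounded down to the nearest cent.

COGS = $11,320.43

Jun 14, sell 742: 742/1278 × $19,498.00 → $11,320.43
Ending inventory (cost pool remaining) = $8,177.57
Check: goods available $19,498.00 = COGS $11,320.43 + ending $8,177.57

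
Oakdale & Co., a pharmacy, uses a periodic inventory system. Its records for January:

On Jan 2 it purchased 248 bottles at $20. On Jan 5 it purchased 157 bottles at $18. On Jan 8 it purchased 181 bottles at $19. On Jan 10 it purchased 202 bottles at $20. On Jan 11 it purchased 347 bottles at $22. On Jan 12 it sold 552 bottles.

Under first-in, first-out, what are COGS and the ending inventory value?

COGS = $10,579; ending inventory = $12,320

Jan 12, 552 sold [FIFO — oldest first]: 248 @ $20 + 157 @ $18 + 147 @ $19 = $10,579
Ending inventory: 34 @ $19 + 202 @ $20 + 347 @ $22 = $12,320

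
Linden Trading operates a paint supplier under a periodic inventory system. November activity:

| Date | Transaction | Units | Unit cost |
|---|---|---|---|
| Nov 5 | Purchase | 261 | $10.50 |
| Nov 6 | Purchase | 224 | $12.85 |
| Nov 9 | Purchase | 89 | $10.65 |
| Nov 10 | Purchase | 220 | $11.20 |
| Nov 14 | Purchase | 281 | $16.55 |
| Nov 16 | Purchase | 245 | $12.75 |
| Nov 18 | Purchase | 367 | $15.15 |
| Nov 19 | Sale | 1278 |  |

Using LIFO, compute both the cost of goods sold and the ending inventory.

COGS = $17,722.80; ending inventory = $4,642.30

Nov 19, 1278 sold [LIFO — newest first]: 367 @ $15.15 + 245 @ $12.75 + 281 @ $16.55 + 220 @ $11.20 + 89 @ $10.65 + 76 @ $12.85 = $17,722.80
Ending inventory: 261 @ $10.50 + 148 @ $12.85 = $4,642.30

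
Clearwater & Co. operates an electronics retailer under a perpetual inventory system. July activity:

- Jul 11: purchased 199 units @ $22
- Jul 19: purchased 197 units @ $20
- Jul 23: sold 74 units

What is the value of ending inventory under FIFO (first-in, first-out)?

Jul 23, 74 sold [FIFO — oldest first]: 74 @ $22 = $1,628
Ending inventory: 125 @ $22 + 197 @ $20 = $6,690

Ending inventory = $6,690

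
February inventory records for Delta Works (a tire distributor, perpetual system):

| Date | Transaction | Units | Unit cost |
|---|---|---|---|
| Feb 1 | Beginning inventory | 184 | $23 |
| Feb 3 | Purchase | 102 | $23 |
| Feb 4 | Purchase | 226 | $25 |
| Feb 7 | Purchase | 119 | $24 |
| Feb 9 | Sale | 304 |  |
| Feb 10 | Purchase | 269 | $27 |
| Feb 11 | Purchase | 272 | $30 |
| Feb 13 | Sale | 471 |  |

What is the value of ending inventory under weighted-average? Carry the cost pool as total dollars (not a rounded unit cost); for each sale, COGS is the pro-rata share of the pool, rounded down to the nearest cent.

Ending inventory = $10,629.32

After Feb 1: 184 on hand, pool $4,232.00 (≈ $23.0000 each)
After Feb 3: 286 on hand, pool $6,578.00 (≈ $23.0000 each)
After Feb 4: 512 on hand, pool $12,228.00 (≈ $23.8828 each)
After Feb 7: 631 on hand, pool $15,084.00 (≈ $23.9049 each)
Feb 9, sell 304: 304/631 × $15,084.00 → $7,267.09
After Feb 10: 596 on hand, pool $15,079.91 (≈ $25.3019 each)
After Feb 11: 868 on hand, pool $23,239.91 (≈ $26.7741 each)
Feb 13, sell 471: 471/868 × $23,239.91 → $12,610.59
Total COGS = $7,267.09 + $12,610.59 = $19,877.68
Ending inventory (cost pool remaining) = $10,629.32
Check: goods available $30,507.00 = COGS $19,877.68 + ending $10,629.32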